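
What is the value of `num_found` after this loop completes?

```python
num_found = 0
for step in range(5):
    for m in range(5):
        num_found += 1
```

Let's trace through this code step by step.

Initialize: num_found = 0
Entering loop: for step in range(5):
After iteration 1: step = 0, num_found = 5
After iteration 2: step = 1, num_found = 10
After iteration 3: step = 2, num_found = 15
After iteration 4: step = 3, num_found = 20
After iteration 5: step = 4, num_found = 25
Loop ends.

Final answer: 25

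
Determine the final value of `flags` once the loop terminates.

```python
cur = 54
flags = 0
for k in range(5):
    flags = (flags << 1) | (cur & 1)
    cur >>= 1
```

Let's trace through this code step by step.

Initialize: cur = 54
Initialize: flags = 0
Entering loop: for k in range(5):
After iteration 1: k = 0, cur = 27, flags = 0
After iteration 2: k = 1, cur = 13, flags = 1
After iteration 3: k = 2, cur = 6, flags = 3
After iteration 4: k = 3, cur = 3, flags = 6
After iteration 5: k = 4, cur = 1, flags = 13
Loop ends.

Final answer: 13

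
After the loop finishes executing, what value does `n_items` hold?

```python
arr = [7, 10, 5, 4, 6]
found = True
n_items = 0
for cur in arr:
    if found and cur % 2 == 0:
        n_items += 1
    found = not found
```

Let's trace through this code step by step.

Initialize: arr = [7, 10, 5, 4, 6]
Initialize: found = True
Initialize: n_items = 0
Entering loop: for cur in arr:
After iteration 1: cur = 7, found = False, n_items = 0
After iteration 2: cur = 10, found = True, n_items = 0
After iteration 3: cur = 5, found = False, n_items = 0
After iteration 4: cur = 4, found = True, n_items = 0
After iteration 5: cur = 6, found = False, n_items = 1
Loop ends.

Final answer: 1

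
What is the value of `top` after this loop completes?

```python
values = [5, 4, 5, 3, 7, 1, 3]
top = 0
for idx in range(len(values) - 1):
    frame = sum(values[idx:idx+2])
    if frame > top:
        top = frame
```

Let's trace through this code step by step.

Initialize: values = [5, 4, 5, 3, 7, 1, 3]
Initialize: top = 0
Entering loop: for idx in range(len(values) - 1):
After iteration 1: idx = 0, top = 9, frame = 9
After iteration 2: idx = 1, top = 9, frame = 9
After iteration 3: idx = 2, top = 9, frame = 8
After iteration 4: idx = 3, top = 10, frame = 10
After iteration 5: idx = 4, top = 10, frame = 8
After iteration 6: idx = 5, top = 10, frame = 4
Loop ends.

Final answer: 10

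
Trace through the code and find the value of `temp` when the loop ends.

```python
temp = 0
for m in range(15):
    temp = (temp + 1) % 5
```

Let's trace through this code step by step.

Initialize: temp = 0
Entering loop: for m in range(15):
After iteration 1: m = 0, temp = 1
After iteration 2: m = 1, temp = 2
After iteration 3: m = 2, temp = 3
After iteration 4: m = 3, temp = 4
After iteration 5: m = 4, temp = 0
After iteration 6: m = 5, temp = 1
After iteration 7: m = 6, temp = 2
After iteration 8: m = 7, temp = 3
After iteration 9: m = 8, temp = 4
After iteration 10: m = 9, temp = 0
After iteration 11: m = 10, temp = 1
After iteration 12: m = 11, temp = 2
After iteration 13: m = 12, temp = 3
After iteration 14: m = 13, temp = 4
After iteration 15: m = 14, temp = 0
Loop ends.

Final answer: 0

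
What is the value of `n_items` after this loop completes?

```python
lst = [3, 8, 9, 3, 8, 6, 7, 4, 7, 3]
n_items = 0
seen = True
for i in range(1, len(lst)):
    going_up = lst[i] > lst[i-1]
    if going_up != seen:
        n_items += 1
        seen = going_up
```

Let's trace through this code step by step.

Initialize: lst = [3, 8, 9, 3, 8, 6, 7, 4, 7, 3]
Initialize: n_items = 0
Initialize: seen = True
Entering loop: for i in range(1, len(lst)):
After iteration 1: i = 1, n_items = 0, seen = True, going_up = True
After iteration 2: i = 2, n_items = 0, seen = True, going_up = True
After iteration 3: i = 3, n_items = 1, seen = False, going_up = False
After iteration 4: i = 4, n_items = 2, seen = True, going_up = True
After iteration 5: i = 5, n_items = 3, seen = False, going_up = False
After iteration 6: i = 6, n_items = 4, seen = True, going_up = True
After iteration 7: i = 7, n_items = 5, seen = False, going_up = False
After iteration 8: i = 8, n_items = 6, seen = True, going_up = True
After iteration 9: i = 9, n_items = 7, seen = False, going_up = False
Loop ends.

Final answer: 7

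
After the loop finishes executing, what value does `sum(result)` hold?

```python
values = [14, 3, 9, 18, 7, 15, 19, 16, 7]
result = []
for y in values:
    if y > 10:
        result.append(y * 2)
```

Let's trace through this code step by step.

Initialize: values = [14, 3, 9, 18, 7, 15, 19, 16, 7]
Initialize: result = []
Entering loop: for y in values:
After iteration 1: y = 14, result = [28]
After iteration 2: y = 3, result = [28]
After iteration 3: y = 9, result = [28]
After iteration 4: y = 18, result = [28, 36]
After iteration 5: y = 7, result = [28, 36]
After iteration 6: y = 15, result = [28, 36, 30]
After iteration 7: y = 19, result = [28, 36, 30, 38]
After iteration 8: y = 16, result = [28, 36, 30, 38, 32]
After iteration 9: y = 7, result = [28, 36, 30, 38, 32]
Loop ends.
sum(result) = 164

Final answer: 164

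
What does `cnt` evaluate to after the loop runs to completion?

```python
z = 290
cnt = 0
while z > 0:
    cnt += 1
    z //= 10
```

Let's trace through this code step by step.

Initialize: z = 290
Initialize: cnt = 0
Entering loop: while z > 0:
After iteration 1: z = 29, cnt = 1
After iteration 2: z = 2, cnt = 2
After iteration 3: z = 0, cnt = 3
Loop ends.

Final answer: 3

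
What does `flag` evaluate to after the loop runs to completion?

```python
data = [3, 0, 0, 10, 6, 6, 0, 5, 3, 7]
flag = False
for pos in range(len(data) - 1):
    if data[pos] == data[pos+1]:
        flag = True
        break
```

Let's trace through this code step by step.

Initialize: data = [3, 0, 0, 10, 6, 6, 0, 5, 3, 7]
Initialize: flag = False
Entering loop: for pos in range(len(data) - 1):
After iteration 1: pos = 0, flag = False
After iteration 2: pos = 1, flag = True
Loop ends.

Final answer: True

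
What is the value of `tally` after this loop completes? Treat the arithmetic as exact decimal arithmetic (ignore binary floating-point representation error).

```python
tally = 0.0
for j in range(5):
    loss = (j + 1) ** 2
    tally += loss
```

Let's trace through this code step by step.

Initialize: tally = 0.0
Entering loop: for j in range(5):
After iteration 1: j = 0, tally = 1.0, loss = 1
After iteration 2: j = 1, tally = 5.0, loss = 4
After iteration 3: j = 2, tally = 14.0, loss = 9
After iteration 4: j = 3, tally = 30.0, loss = 16
After iteration 5: j = 4, tally = 55.0, loss = 25
Loop ends.

Final answer: 55.0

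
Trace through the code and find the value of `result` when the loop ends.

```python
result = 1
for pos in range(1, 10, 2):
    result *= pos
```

Let's trace through this code step by step.

Initialize: result = 1
Entering loop: for pos in range(1, 10, 2):
After iteration 1: pos = 1, result = 1
After iteration 2: pos = 3, result = 3
After iteration 3: pos = 5, result = 15
After iteration 4: pos = 7, result = 105
After iteration 5: pos = 9, result = 945
Loop ends.

Final answer: 945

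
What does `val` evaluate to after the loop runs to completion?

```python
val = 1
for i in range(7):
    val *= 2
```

Let's trace through this code step by step.

Initialize: val = 1
Entering loop: for i in range(7):
After iteration 1: i = 0, val = 2
After iteration 2: i = 1, val = 4
After iteration 3: i = 2, val = 8
After iteration 4: i = 3, val = 16
After iteration 5: i = 4, val = 32
After iteration 6: i = 5, val = 64
After iteration 7: i = 6, val = 128
Loop ends.

Final answer: 128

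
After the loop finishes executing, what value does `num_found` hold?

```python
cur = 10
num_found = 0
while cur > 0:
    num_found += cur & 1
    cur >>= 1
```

Let's trace through this code step by step.

Initialize: cur = 10
Initialize: num_found = 0
Entering loop: while cur > 0:
After iteration 1: cur = 5, num_found = 0
After iteration 2: cur = 2, num_found = 1
After iteration 3: cur = 1, num_found = 1
After iteration 4: cur = 0, num_found = 2
Loop ends.

Final answer: 2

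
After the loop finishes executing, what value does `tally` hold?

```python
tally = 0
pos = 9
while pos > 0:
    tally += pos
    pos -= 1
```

Let's trace through this code step by step.

Initialize: tally = 0
Initialize: pos = 9
Entering loop: while pos > 0:
After iteration 1: tally = 9, pos = 8
After iteration 2: tally = 17, pos = 7
After iteration 3: tally = 24, pos = 6
After iteration 4: tally = 30, pos = 5
After iteration 5: tally = 35, pos = 4
After iteration 6: tally = 39, pos = 3
After iteration 7: tally = 42, pos = 2
After iteration 8: tally = 44, pos = 1
After iteration 9: tally = 45, pos = 0
Loop ends.

Final answer: 45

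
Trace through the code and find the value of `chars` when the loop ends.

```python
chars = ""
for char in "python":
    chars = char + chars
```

Let's trace through this code step by step.

Initialize: chars = ''
Entering loop: for char in "python":
After iteration 1: char = 'p', chars = 'p'
After iteration 2: char = 'y', chars = 'yp'
After iteration 3: char = 't', chars = 'typ'
After iteration 4: char = 'h', chars = 'htyp'
After iteration 5: char = 'o', chars = 'ohtyp'
After iteration 6: char = 'n', chars = 'nohtyp'
Loop ends.

Final answer: 'nohtyp'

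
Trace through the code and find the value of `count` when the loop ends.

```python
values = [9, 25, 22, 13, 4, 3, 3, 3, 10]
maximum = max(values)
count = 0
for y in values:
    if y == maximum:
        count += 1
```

Let's trace through this code step by step.

Initialize: values = [9, 25, 22, 13, 4, 3, 3, 3, 10]
Initialize: maximum = 25
Initialize: count = 0
Entering loop: for y in values:
After iteration 1: y = 9, count = 0
After iteration 2: y = 25, count = 1
After iteration 3: y = 22, count = 1
After iteration 4: y = 13, count = 1
After iteration 5: y = 4, count = 1
After iteration 6: y = 3, count = 1
After iteration 7: y = 3, count = 1
After iteration 8: y = 3, count = 1
After iteration 9: y = 10, count = 1
Loop ends.

Final answer: 1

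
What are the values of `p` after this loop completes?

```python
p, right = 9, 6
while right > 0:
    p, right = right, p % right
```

Let's trace through this code step by step.

Initialize: p = 9
Initialize: right = 6
Entering loop: while right > 0:
After iteration 1: p = 6, right = 3
After iteration 2: p = 3, right = 0
Loop ends.

Final answer: 3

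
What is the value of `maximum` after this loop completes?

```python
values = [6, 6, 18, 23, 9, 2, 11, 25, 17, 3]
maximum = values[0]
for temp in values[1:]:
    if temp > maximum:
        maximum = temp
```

Let's trace through this code step by step.

Initialize: values = [6, 6, 18, 23, 9, 2, 11, 25, 17, 3]
Initialize: maximum = 6
Entering loop: for temp in values[1:]:
After iteration 1: temp = 6, maximum = 6
After iteration 2: temp = 18, maximum = 18
After iteration 3: temp = 23, maximum = 23
After iteration 4: temp = 9, maximum = 23
After iteration 5: temp = 2, maximum = 23
After iteration 6: temp = 11, maximum = 23
After iteration 7: temp = 25, maximum = 25
After iteration 8: temp = 17, maximum = 25
After iteration 9: temp = 3, maximum = 25
Loop ends.

Final answer: 25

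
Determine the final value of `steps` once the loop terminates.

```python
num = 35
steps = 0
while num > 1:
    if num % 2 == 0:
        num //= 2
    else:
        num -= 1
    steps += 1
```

Let's trace through this code step by step.

Initialize: num = 35
Initialize: steps = 0
Entering loop: while num > 1:
After iteration 1: num = 34, steps = 1
After iteration 2: num = 17, steps = 2
After iteration 3: num = 16, steps = 3
After iteration 4: num = 8, steps = 4
After iteration 5: num = 4, steps = 5
After iteration 6: num = 2, steps = 6
After iteration 7: num = 1, steps = 7
Loop ends.

Final answer: 7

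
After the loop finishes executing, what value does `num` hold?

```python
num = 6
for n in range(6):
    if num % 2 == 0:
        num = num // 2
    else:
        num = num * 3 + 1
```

Let's trace through this code step by step.

Initialize: num = 6
Entering loop: for n in range(6):
After iteration 1: n = 0, num = 3
After iteration 2: n = 1, num = 10
After iteration 3: n = 2, num = 5
After iteration 4: n = 3, num = 16
After iteration 5: n = 4, num = 8
After iteration 6: n = 5, num = 4
Loop ends.

Final answer: 4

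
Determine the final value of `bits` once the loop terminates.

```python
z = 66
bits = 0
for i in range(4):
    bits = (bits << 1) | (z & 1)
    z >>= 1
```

Let's trace through this code step by step.

Initialize: z = 66
Initialize: bits = 0
Entering loop: for i in range(4):
After iteration 1: i = 0, z = 33, bits = 0
After iteration 2: i = 1, z = 16, bits = 1
After iteration 3: i = 2, z = 8, bits = 2
After iteration 4: i = 3, z = 4, bits = 4
Loop ends.

Final answer: 4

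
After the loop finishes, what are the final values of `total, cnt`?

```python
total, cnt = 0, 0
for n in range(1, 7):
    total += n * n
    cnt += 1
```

Let's trace through this code step by step.

Initialize: total = 0
Initialize: cnt = 0
Entering loop: for n in range(1, 7):
After iteration 1: n = 1, total = 1, cnt = 1
After iteration 2: n = 2, total = 5, cnt = 2
After iteration 3: n = 3, total = 14, cnt = 3
After iteration 4: n = 4, total = 30, cnt = 4
After iteration 5: n = 5, total = 55, cnt = 5
After iteration 6: n = 6, total = 91, cnt = 6
Loop ends.

Final answer: 91, 6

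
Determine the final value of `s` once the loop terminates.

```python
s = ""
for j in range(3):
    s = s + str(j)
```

Let's trace through this code step by step.

Initialize: s = ''
Entering loop: for j in range(3):
After iteration 1: j = 0, s = '0'
After iteration 2: j = 1, s = '01'
After iteration 3: j = 2, s = '012'
Loop ends.

Final answer: '012'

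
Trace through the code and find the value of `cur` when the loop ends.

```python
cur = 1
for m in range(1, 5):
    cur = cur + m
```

Let's trace through this code step by step.

Initialize: cur = 1
Entering loop: for m in range(1, 5):
After iteration 1: m = 1, cur = 2
After iteration 2: m = 2, cur = 4
After iteration 3: m = 3, cur = 7
After iteration 4: m = 4, cur = 11
Loop ends.

Final answer: 11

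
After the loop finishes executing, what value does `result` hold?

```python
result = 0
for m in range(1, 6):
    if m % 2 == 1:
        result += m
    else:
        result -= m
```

Let's trace through this code step by step.

Initialize: result = 0
Entering loop: for m in range(1, 6):
After iteration 1: m = 1, result = 1
After iteration 2: m = 2, result = -1
After iteration 3: m = 3, result = 2
After iteration 4: m = 4, result = -2
After iteration 5: m = 5, result = 3
Loop ends.

Final answer: 3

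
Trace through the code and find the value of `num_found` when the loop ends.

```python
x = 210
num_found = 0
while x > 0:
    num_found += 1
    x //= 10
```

Let's trace through this code step by step.

Initialize: x = 210
Initialize: num_found = 0
Entering loop: while x > 0:
After iteration 1: x = 21, num_found = 1
After iteration 2: x = 2, num_found = 2
After iteration 3: x = 0, num_found = 3
Loop ends.

Final answer: 3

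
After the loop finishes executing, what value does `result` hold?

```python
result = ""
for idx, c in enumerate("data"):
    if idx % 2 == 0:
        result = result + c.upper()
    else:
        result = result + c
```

Let's trace through this code step by step.

Initialize: result = ''
Entering loop: for idx, c in enumerate("data"):
After iteration 1: idx = 0, c = 'd', result = 'D'
After iteration 2: idx = 1, c = 'a', result = 'Da'
After iteration 3: idx = 2, c = 't', result = 'DaT'
After iteration 4: idx = 3, c = 'a', result = 'DaTa'
Loop ends.

Final answer: 'DaTa'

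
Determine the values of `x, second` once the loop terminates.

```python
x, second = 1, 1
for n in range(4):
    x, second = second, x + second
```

Let's trace through this code step by step.

Initialize: x = 1
Initialize: second = 1
Entering loop: for n in range(4):
After iteration 1: n = 0, x = 1, second = 2
After iteration 2: n = 1, x = 2, second = 3
After iteration 3: n = 2, x = 3, second = 5
After iteration 4: n = 3, x = 5, second = 8
Loop ends.

Final answer: 5, 8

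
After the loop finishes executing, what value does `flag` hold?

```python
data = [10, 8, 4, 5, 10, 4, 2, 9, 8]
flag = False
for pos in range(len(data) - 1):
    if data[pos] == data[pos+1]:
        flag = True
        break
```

Let's trace through this code step by step.

Initialize: data = [10, 8, 4, 5, 10, 4, 2, 9, 8]
Initialize: flag = False
Entering loop: for pos in range(len(data) - 1):
After iteration 1: pos = 0, flag = False
After iteration 2: pos = 1, flag = False
After iteration 3: pos = 2, flag = False
After iteration 4: pos = 3, flag = False
After iteration 5: pos = 4, flag = False
After iteration 6: pos = 5, flag = False
After iteration 7: pos = 6, flag = False
After iteration 8: pos = 7, flag = False
Loop ends.

Final answer: False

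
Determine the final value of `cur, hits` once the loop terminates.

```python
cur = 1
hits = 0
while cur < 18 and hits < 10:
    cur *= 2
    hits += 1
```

Let's trace through this code step by step.

Initialize: cur = 1
Initialize: hits = 0
Entering loop: while cur < 18 and hits < 10:
After iteration 1: cur = 2, hits = 1
After iteration 2: cur = 4, hits = 2
After iteration 3: cur = 8, hits = 3
After iteration 4: cur = 16, hits = 4
After iteration 5: cur = 32, hits = 5
Loop ends.

Final answer: 32, 5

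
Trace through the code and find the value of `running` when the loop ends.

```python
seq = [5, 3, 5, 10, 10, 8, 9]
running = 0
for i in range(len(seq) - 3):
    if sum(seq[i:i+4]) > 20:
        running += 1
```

Let's trace through this code step by step.

Initialize: seq = [5, 3, 5, 10, 10, 8, 9]
Initialize: running = 0
Entering loop: for i in range(len(seq) - 3):
After iteration 1: i = 0, running = 1
After iteration 2: i = 1, running = 2
After iteration 3: i = 2, running = 3
After iteration 4: i = 3, running = 4
Loop ends.

Final answer: 4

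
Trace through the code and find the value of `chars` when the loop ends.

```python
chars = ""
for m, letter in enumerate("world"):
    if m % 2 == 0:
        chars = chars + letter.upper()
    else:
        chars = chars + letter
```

Let's trace through this code step by step.

Initialize: chars = ''
Entering loop: for m, letter in enumerate("world"):
After iteration 1: m = 0, letter = 'w', chars = 'W'
After iteration 2: m = 1, letter = 'o', chars = 'Wo'
After iteration 3: m = 2, letter = 'r', chars = 'WoR'
After iteration 4: m = 3, letter = 'l', chars = 'WoRl'
After iteration 5: m = 4, letter = 'd', chars = 'WoRlD'
Loop ends.

Final answer: 'WoRlD'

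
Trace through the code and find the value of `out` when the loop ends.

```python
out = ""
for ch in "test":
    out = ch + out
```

Let's trace through this code step by step.

Initialize: out = ''
Entering loop: for ch in "test":
After iteration 1: ch = 't', out = 't'
After iteration 2: ch = 'e', out = 'et'
After iteration 3: ch = 's', out = 'set'
After iteration 4: ch = 't', out = 'tset'
Loop ends.

Final answer: 'tset'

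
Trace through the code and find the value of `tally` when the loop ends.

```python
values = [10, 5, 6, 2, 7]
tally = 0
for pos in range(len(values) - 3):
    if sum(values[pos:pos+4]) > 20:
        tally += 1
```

Let's trace through this code step by step.

Initialize: values = [10, 5, 6, 2, 7]
Initialize: tally = 0
Entering loop: for pos in range(len(values) - 3):
After iteration 1: pos = 0, tally = 1
After iteration 2: pos = 1, tally = 1
Loop ends.

Final answer: 1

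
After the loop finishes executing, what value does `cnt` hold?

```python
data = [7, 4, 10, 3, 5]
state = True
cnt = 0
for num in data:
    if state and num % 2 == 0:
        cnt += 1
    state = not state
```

Let's trace through this code step by step.

Initialize: data = [7, 4, 10, 3, 5]
Initialize: state = True
Initialize: cnt = 0
Entering loop: for num in data:
After iteration 1: num = 7, state = False, cnt = 0
After iteration 2: num = 4, state = True, cnt = 0
After iteration 3: num = 10, state = False, cnt = 1
After iteration 4: num = 3, state = True, cnt = 1
After iteration 5: num = 5, state = False, cnt = 1
Loop ends.

Final answer: 1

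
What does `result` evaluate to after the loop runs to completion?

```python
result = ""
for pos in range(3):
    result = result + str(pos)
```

Let's trace through this code step by step.

Initialize: result = ''
Entering loop: for pos in range(3):
After iteration 1: pos = 0, result = '0'
After iteration 2: pos = 1, result = '01'
After iteration 3: pos = 2, result = '012'
Loop ends.

Final answer: '012'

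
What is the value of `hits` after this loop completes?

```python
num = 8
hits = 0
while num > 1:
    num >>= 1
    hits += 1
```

Let's trace through this code step by step.

Initialize: num = 8
Initialize: hits = 0
Entering loop: while num > 1:
After iteration 1: num = 4, hits = 1
After iteration 2: num = 2, hits = 2
After iteration 3: num = 1, hits = 3
Loop ends.

Final answer: 3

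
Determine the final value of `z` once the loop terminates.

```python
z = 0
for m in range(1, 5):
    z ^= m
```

Let's trace through this code step by step.

Initialize: z = 0
Entering loop: for m in range(1, 5):
After iteration 1: m = 1, z = 1
After iteration 2: m = 2, z = 3
After iteration 3: m = 3, z = 0
After iteration 4: m = 4, z = 4
Loop ends.

Final answer: 4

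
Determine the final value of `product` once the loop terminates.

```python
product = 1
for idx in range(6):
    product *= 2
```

Let's trace through this code step by step.

Initialize: product = 1
Entering loop: for idx in range(6):
After iteration 1: idx = 0, product = 2
After iteration 2: idx = 1, product = 4
After iteration 3: idx = 2, product = 8
After iteration 4: idx = 3, product = 16
After iteration 5: idx = 4, product = 32
After iteration 6: idx = 5, product = 64
Loop ends.

Final answer: 64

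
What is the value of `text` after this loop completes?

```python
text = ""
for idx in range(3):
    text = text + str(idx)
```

Let's trace through this code step by step.

Initialize: text = ''
Entering loop: for idx in range(3):
After iteration 1: idx = 0, text = '0'
After iteration 2: idx = 1, text = '01'
After iteration 3: idx = 2, text = '012'
Loop ends.

Final answer: '012'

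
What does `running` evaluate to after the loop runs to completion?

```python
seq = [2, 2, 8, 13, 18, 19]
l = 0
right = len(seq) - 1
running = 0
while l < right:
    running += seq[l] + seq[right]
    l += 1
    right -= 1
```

Let's trace through this code step by step.

Initialize: seq = [2, 2, 8, 13, 18, 19]
Initialize: l = 0
Initialize: right = 5
Initialize: running = 0
Entering loop: while l < right:
After iteration 1: l = 1, right = 4, running = 21
After iteration 2: l = 2, right = 3, running = 41
After iteration 3: l = 3, right = 2, running = 62
Loop ends.

Final answer: 62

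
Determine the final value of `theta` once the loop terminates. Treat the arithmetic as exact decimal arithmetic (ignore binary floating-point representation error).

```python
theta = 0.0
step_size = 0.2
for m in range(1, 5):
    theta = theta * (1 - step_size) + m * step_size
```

Let's trace through this code step by step.

Initialize: theta = 0.0
Initialize: step_size = 0.2
Entering loop: for m in range(1, 5):
After iteration 1: m = 1, theta = 0.2
After iteration 2: m = 2, theta = 0.56
After iteration 3: m = 3, theta = 1.048
After iteration 4: m = 4, theta = 1.6384
Loop ends.

Final answer: 1.6384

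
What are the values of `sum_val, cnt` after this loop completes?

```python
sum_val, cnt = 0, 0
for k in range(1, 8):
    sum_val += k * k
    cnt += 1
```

Let's trace through this code step by step.

Initialize: sum_val = 0
Initialize: cnt = 0
Entering loop: for k in range(1, 8):
After iteration 1: k = 1, sum_val = 1, cnt = 1
After iteration 2: k = 2, sum_val = 5, cnt = 2
After iteration 3: k = 3, sum_val = 14, cnt = 3
After iteration 4: k = 4, sum_val = 30, cnt = 4
After iteration 5: k = 5, sum_val = 55, cnt = 5
After iteration 6: k = 6, sum_val = 91, cnt = 6
After iteration 7: k = 7, sum_val = 140, cnt = 7
Loop ends.

Final answer: 140, 7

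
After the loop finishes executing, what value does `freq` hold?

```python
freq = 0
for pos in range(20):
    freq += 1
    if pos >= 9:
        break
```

Let's trace through this code step by step.

Initialize: freq = 0
Entering loop: for pos in range(20):
After iteration 1: pos = 0, freq = 1
After iteration 2: pos = 1, freq = 2
After iteration 3: pos = 2, freq = 3
After iteration 4: pos = 3, freq = 4
After iteration 5: pos = 4, freq = 5
After iteration 6: pos = 5, freq = 6
After iteration 7: pos = 6, freq = 7
After iteration 8: pos = 7, freq = 8
After iteration 9: pos = 8, freq = 9
After iteration 10: pos = 9, freq = 10
Loop ends.

Final answer: 10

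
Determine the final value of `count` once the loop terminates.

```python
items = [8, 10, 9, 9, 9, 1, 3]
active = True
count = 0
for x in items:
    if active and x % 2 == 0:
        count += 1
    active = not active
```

Let's trace through this code step by step.

Initialize: items = [8, 10, 9, 9, 9, 1, 3]
Initialize: active = True
Initialize: count = 0
Entering loop: for x in items:
After iteration 1: x = 8, active = False, count = 1
After iteration 2: x = 10, active = True, count = 1
After iteration 3: x = 9, active = False, count = 1
After iteration 4: x = 9, active = True, count = 1
After iteration 5: x = 9, active = False, count = 1
After iteration 6: x = 1, active = True, count = 1
After iteration 7: x = 3, active = False, count = 1
Loop ends.

Final answer: 1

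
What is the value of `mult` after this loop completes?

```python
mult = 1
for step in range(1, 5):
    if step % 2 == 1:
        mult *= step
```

Let's trace through this code step by step.

Initialize: mult = 1
Entering loop: for step in range(1, 5):
After iteration 1: step = 1, mult = 1
After iteration 2: step = 2, mult = 1
After iteration 3: step = 3, mult = 3
After iteration 4: step = 4, mult = 3
Loop ends.

Final answer: 3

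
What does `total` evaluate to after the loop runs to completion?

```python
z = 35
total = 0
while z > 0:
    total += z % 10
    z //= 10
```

Let's trace through this code step by step.

Initialize: z = 35
Initialize: total = 0
Entering loop: while z > 0:
After iteration 1: z = 3, total = 5
After iteration 2: z = 0, total = 8
Loop ends.

Final answer: 8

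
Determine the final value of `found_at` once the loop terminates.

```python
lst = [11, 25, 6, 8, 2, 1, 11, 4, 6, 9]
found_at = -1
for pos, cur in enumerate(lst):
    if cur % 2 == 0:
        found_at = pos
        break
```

Let's trace through this code step by step.

Initialize: lst = [11, 25, 6, 8, 2, 1, 11, 4, 6, 9]
Initialize: found_at = -1
Entering loop: for pos, cur in enumerate(lst):
After iteration 1: pos = 0, cur = 11, found_at = -1
After iteration 2: pos = 1, cur = 25, found_at = -1
After iteration 3: pos = 2, cur = 6, found_at = 2
Loop ends.

Final answer: 2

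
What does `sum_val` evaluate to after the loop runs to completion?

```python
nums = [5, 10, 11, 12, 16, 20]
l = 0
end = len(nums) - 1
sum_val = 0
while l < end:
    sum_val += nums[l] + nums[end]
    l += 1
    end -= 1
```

Let's trace through this code step by step.

Initialize: nums = [5, 10, 11, 12, 16, 20]
Initialize: l = 0
Initialize: end = 5
Initialize: sum_val = 0
Entering loop: while l < end:
After iteration 1: l = 1, end = 4, sum_val = 25
After iteration 2: l = 2, end = 3, sum_val = 51
After iteration 3: l = 3, end = 2, sum_val = 74
Loop ends.

Final answer: 74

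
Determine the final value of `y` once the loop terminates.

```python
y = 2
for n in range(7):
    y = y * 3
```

Let's trace through this code step by step.

Initialize: y = 2
Entering loop: for n in range(7):
After iteration 1: n = 0, y = 6
After iteration 2: n = 1, y = 18
After iteration 3: n = 2, y = 54
After iteration 4: n = 3, y = 162
After iteration 5: n = 4, y = 486
After iteration 6: n = 5, y = 1458
After iteration 7: n = 6, y = 4374
Loop ends.

Final answer: 4374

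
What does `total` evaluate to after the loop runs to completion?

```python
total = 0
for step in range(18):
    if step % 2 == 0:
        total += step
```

Let's trace through this code step by step.

Initialize: total = 0
Entering loop: for step in range(18):
After iteration 1: step = 0, total = 0
After iteration 2: step = 1, total = 0
After iteration 3: step = 2, total = 2
After iteration 4: step = 3, total = 2
After iteration 5: step = 4, total = 6
After iteration 6: step = 5, total = 6
After iteration 7: step = 6, total = 12
After iteration 8: step = 7, total = 12
After iteration 9: step = 8, total = 20
After iteration 10: step = 9, total = 20
After iteration 11: step = 10, total = 30
After iteration 12: step = 11, total = 30
After iteration 13: step = 12, total = 42
After iteration 14: step = 13, total = 42
After iteration 15: step = 14, total = 56
After iteration 16: step = 15, total = 56
After iteration 17: step = 16, total = 72
After iteration 18: step = 17, total = 72
Loop ends.

Final answer: 72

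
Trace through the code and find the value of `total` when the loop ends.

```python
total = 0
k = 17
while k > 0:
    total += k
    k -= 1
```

Let's trace through this code step by step.

Initialize: total = 0
Initialize: k = 17
Entering loop: while k > 0:
After iteration 1: total = 17, k = 16
After iteration 2: total = 33, k = 15
After iteration 3: total = 48, k = 14
After iteration 4: total = 62, k = 13
After iteration 5: total = 75, k = 12
After iteration 6: total = 87, k = 11
After iteration 7: total = 98, k = 10
After iteration 8: total = 108, k = 9
After iteration 9: total = 117, k = 8
After iteration 10: total = 125, k = 7
After iteration 11: total = 132, k = 6
After iteration 12: total = 138, k = 5
After iteration 13: total = 143, k = 4
After iteration 14: total = 147, k = 3
After iteration 15: total = 150, k = 2
After iteration 16: total = 152, k = 1
After iteration 17: total = 153, k = 0
Loop ends.

Final answer: 153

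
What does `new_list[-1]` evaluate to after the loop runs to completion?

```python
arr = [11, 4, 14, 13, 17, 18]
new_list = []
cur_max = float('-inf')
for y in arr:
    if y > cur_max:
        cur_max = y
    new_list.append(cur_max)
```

Let's trace through this code step by step.

Initialize: arr = [11, 4, 14, 13, 17, 18]
Initialize: new_list = []
Initialize: cur_max = -inf
Entering loop: for y in arr:
After iteration 1: y = 11, new_list = [11], cur_max = 11
After iteration 2: y = 4, new_list = [11, 11], cur_max = 11
After iteration 3: y = 14, new_list = [11, 11, 14], cur_max = 14
After iteration 4: y = 13, new_list = [11, 11, 14, 14], cur_max = 14
After iteration 5: y = 17, new_list = [11, 11, 14, 14, 17], cur_max = 17
After iteration 6: y = 18, new_list = [11, 11, 14, 14, 17, 18], cur_max = 18
Loop ends.
new_list[-1] = 18

Final answer: 18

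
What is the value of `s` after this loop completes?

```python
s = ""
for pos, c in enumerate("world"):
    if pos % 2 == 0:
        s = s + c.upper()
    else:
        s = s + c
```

Let's trace through this code step by step.

Initialize: s = ''
Entering loop: for pos, c in enumerate("world"):
After iteration 1: pos = 0, c = 'w', s = 'W'
After iteration 2: pos = 1, c = 'o', s = 'Wo'
After iteration 3: pos = 2, c = 'r', s = 'WoR'
After iteration 4: pos = 3, c = 'l', s = 'WoRl'
After iteration 5: pos = 4, c = 'd', s = 'WoRlD'
Loop ends.

Final answer: 'WoRlD'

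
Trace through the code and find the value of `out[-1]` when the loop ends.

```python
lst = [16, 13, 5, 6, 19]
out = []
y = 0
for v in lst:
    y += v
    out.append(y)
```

Let's trace through this code step by step.

Initialize: lst = [16, 13, 5, 6, 19]
Initialize: out = []
Initialize: y = 0
Entering loop: for v in lst:
After iteration 1: v = 16, out = [16], y = 16
After iteration 2: v = 13, out = [16, 29], y = 29
After iteration 3: v = 5, out = [16, 29, 34], y = 34
After iteration 4: v = 6, out = [16, 29, 34, 40], y = 40
After iteration 5: v = 19, out = [16, 29, 34, 40, 59], y = 59
Loop ends.
out[-1] = 59

Final answer: 59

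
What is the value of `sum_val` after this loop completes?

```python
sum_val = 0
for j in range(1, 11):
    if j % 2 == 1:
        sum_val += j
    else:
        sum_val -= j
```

Let's trace through this code step by step.

Initialize: sum_val = 0
Entering loop: for j in range(1, 11):
After iteration 1: j = 1, sum_val = 1
After iteration 2: j = 2, sum_val = -1
After iteration 3: j = 3, sum_val = 2
After iteration 4: j = 4, sum_val = -2
After iteration 5: j = 5, sum_val = 3
After iteration 6: j = 6, sum_val = -3
After iteration 7: j = 7, sum_val = 4
After iteration 8: j = 8, sum_val = -4
After iteration 9: j = 9, sum_val = 5
After iteration 10: j = 10, sum_val = -5
Loop ends.

Final answer: -5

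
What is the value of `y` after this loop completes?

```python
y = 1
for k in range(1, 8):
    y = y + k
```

Let's trace through this code step by step.

Initialize: y = 1
Entering loop: for k in range(1, 8):
After iteration 1: k = 1, y = 2
After iteration 2: k = 2, y = 4
After iteration 3: k = 3, y = 7
After iteration 4: k = 4, y = 11
After iteration 5: k = 5, y = 16
After iteration 6: k = 6, y = 22
After iteration 7: k = 7, y = 29
Loop ends.

Final answer: 29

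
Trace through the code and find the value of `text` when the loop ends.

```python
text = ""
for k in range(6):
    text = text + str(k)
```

Let's trace through this code step by step.

Initialize: text = ''
Entering loop: for k in range(6):
After iteration 1: k = 0, text = '0'
After iteration 2: k = 1, text = '01'
After iteration 3: k = 2, text = '012'
After iteration 4: k = 3, text = '0123'
After iteration 5: k = 4, text = '01234'
After iteration 6: k = 5, text = '012345'
Loop ends.

Final answer: '012345'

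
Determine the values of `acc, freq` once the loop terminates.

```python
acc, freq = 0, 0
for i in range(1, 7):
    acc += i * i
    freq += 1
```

Let's trace through this code step by step.

Initialize: acc = 0
Initialize: freq = 0
Entering loop: for i in range(1, 7):
After iteration 1: i = 1, acc = 1, freq = 1
After iteration 2: i = 2, acc = 5, freq = 2
After iteration 3: i = 3, acc = 14, freq = 3
After iteration 4: i = 4, acc = 30, freq = 4
After iteration 5: i = 5, acc = 55, freq = 5
After iteration 6: i = 6, acc = 91, freq = 6
Loop ends.

Final answer: 91, 6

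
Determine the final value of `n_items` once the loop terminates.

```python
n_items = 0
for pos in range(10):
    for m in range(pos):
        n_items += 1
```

Let's trace through this code step by step.

Initialize: n_items = 0
Entering loop: for pos in range(10):
After iteration 1: pos = 0, n_items = 0
After iteration 2: pos = 1, n_items = 1, m = 0
After iteration 3: pos = 2, n_items = 3, m = 1
After iteration 4: pos = 3, n_items = 6, m = 2
After iteration 5: pos = 4, n_items = 10, m = 3
After iteration 6: pos = 5, n_items = 15, m = 4
After iteration 7: pos = 6, n_items = 21, m = 5
After iteration 8: pos = 7, n_items = 28, m = 6
After iteration 9: pos = 8, n_items = 36, m = 7
After iteration 10: pos = 9, n_items = 45, m = 8
Loop ends.

Final answer: 45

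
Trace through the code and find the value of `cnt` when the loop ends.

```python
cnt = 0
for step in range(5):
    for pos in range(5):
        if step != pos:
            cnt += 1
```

Let's trace through this code step by step.

Initialize: cnt = 0
Entering loop: for step in range(5):
After iteration 1: step = 0, cnt = 4
After iteration 2: step = 1, cnt = 8
After iteration 3: step = 2, cnt = 12
After iteration 4: step = 3, cnt = 16
After iteration 5: step = 4, cnt = 20
Loop ends.

Final answer: 20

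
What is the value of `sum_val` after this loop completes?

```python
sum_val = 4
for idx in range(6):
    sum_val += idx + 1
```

Let's trace through this code step by step.

Initialize: sum_val = 4
Entering loop: for idx in range(6):
After iteration 1: idx = 0, sum_val = 5
After iteration 2: idx = 1, sum_val = 7
After iteration 3: idx = 2, sum_val = 10
After iteration 4: idx = 3, sum_val = 14
After iteration 5: idx = 4, sum_val = 19
After iteration 6: idx = 5, sum_val = 25
Loop ends.

Final answer: 25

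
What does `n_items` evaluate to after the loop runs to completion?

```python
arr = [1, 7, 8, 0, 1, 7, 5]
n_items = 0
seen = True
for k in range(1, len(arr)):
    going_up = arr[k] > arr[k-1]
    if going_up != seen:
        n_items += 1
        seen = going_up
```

Let's trace through this code step by step.

Initialize: arr = [1, 7, 8, 0, 1, 7, 5]
Initialize: n_items = 0
Initialize: seen = True
Entering loop: for k in range(1, len(arr)):
After iteration 1: k = 1, n_items = 0, seen = True, going_up = True
After iteration 2: k = 2, n_items = 0, seen = True, going_up = True
After iteration 3: k = 3, n_items = 1, seen = False, going_up = False
After iteration 4: k = 4, n_items = 2, seen = True, going_up = True
After iteration 5: k = 5, n_items = 2, seen = True, going_up = True
After iteration 6: k = 6, n_items = 3, seen = False, going_up = False
Loop ends.

Final answer: 3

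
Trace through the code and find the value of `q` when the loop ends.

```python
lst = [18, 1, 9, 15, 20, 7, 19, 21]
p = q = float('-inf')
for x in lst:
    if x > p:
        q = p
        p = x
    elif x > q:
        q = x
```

Let's trace through this code step by step.

Initialize: lst = [18, 1, 9, 15, 20, 7, 19, 21]
Initialize: p = -inf
Initialize: q = -inf
Entering loop: for x in lst:
After iteration 1: x = 18, p = 18, q = -inf
After iteration 2: x = 1, p = 18, q = 1
After iteration 3: x = 9, p = 18, q = 9
After iteration 4: x = 15, p = 18, q = 15
After iteration 5: x = 20, p = 20, q = 18
After iteration 6: x = 7, p = 20, q = 18
After iteration 7: x = 19, p = 20, q = 19
After iteration 8: x = 21, p = 21, q = 20
Loop ends.

Final answer: 20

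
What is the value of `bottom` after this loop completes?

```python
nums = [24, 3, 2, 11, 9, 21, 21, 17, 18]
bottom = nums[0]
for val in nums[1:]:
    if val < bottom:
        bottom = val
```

Let's trace through this code step by step.

Initialize: nums = [24, 3, 2, 11, 9, 21, 21, 17, 18]
Initialize: bottom = 24
Entering loop: for val in nums[1:]:
After iteration 1: val = 3, bottom = 3
After iteration 2: val = 2, bottom = 2
After iteration 3: val = 11, bottom = 2
After iteration 4: val = 9, bottom = 2
After iteration 5: val = 21, bottom = 2
After iteration 6: val = 21, bottom = 2
After iteration 7: val = 17, bottom = 2
After iteration 8: val = 18, bottom = 2
Loop ends.

Final answer: 2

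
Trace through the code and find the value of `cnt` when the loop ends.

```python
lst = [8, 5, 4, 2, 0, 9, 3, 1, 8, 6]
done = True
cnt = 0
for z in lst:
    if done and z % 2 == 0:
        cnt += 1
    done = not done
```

Let's trace through this code step by step.

Initialize: lst = [8, 5, 4, 2, 0, 9, 3, 1, 8, 6]
Initialize: done = True
Initialize: cnt = 0
Entering loop: for z in lst:
After iteration 1: z = 8, done = False, cnt = 1
After iteration 2: z = 5, done = True, cnt = 1
After iteration 3: z = 4, done = False, cnt = 2
After iteration 4: z = 2, done = True, cnt = 2
After iteration 5: z = 0, done = False, cnt = 3
After iteration 6: z = 9, done = True, cnt = 3
After iteration 7: z = 3, done = False, cnt = 3
After iteration 8: z = 1, done = True, cnt = 3
After iteration 9: z = 8, done = False, cnt = 4
After iteration 10: z = 6, done = True, cnt = 4
Loop ends.

Final answer: 4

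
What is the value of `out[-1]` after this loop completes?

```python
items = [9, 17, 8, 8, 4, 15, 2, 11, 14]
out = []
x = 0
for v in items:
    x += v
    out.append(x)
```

Let's trace through this code step by step.

Initialize: items = [9, 17, 8, 8, 4, 15, 2, 11, 14]
Initialize: out = []
Initialize: x = 0
Entering loop: for v in items:
After iteration 1: v = 9, out = [9], x = 9
After iteration 2: v = 17, out = [9, 26], x = 26
After iteration 3: v = 8, out = [9, 26, 34], x = 34
After iteration 4: v = 8, out = [9, 26, 34, 42], x = 42
After iteration 5: v = 4, out = [9, 26, 34, 42, 46], x = 46
After iteration 6: v = 15, out = [9, 26, 34, 42, 46, 61], x = 61
After iteration 7: v = 2, out = [9, 26, 34, 42, 46, 61, 63], x = 63
After iteration 8: v = 11, out = [9, 26, 34, 42, 46, 61, 63, 74], x = 74
After iteration 9: v = 14, out = [9, 26, 34, 42, 46, 61, 63, 74, 88], x = 88
Loop ends.
out[-1] = 88

Final answer: 88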